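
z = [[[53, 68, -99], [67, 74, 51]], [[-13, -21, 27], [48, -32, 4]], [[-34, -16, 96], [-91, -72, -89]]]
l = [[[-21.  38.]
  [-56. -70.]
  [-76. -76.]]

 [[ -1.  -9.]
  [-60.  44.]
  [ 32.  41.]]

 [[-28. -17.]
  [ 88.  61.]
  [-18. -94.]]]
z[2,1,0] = -91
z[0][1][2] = 51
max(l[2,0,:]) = -17.0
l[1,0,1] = -9.0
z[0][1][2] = 51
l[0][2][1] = -76.0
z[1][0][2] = 27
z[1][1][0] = 48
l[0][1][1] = -70.0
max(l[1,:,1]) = 44.0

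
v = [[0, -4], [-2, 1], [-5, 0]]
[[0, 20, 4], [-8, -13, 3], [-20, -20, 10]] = v@[[4, 4, -2], [0, -5, -1]]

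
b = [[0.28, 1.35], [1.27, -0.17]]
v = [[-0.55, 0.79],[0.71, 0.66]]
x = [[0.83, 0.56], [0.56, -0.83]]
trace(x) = 0.00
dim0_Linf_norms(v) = [0.71, 0.79]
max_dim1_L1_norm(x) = 1.39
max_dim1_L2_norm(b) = 1.38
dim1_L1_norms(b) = [1.63, 1.44]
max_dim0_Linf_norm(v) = 0.79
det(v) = -0.92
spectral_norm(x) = 1.00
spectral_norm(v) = 1.03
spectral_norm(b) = 1.40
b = v + x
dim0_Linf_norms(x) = [0.83, 0.83]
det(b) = -1.76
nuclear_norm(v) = 1.93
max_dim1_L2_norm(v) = 0.97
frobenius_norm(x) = 1.42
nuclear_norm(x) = 2.00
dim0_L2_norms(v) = [0.9, 1.03]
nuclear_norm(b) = 2.66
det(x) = -1.00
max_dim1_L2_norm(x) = 1.0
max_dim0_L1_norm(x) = 1.39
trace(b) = 0.11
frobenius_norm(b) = 1.88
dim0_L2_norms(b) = [1.3, 1.36]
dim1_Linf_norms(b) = [1.35, 1.27]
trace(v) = 0.11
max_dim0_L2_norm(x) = 1.0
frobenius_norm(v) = 1.37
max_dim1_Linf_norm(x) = 0.83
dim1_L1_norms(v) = [1.34, 1.37]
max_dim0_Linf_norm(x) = 0.83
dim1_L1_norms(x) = [1.39, 1.39]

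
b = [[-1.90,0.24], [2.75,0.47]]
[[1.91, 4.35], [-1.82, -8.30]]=b@[[-0.86, -2.60], [1.15, -2.44]]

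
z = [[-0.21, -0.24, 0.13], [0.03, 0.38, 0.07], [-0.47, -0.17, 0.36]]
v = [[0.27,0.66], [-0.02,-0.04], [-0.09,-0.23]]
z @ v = [[-0.06,-0.16], [-0.01,-0.01], [-0.16,-0.39]]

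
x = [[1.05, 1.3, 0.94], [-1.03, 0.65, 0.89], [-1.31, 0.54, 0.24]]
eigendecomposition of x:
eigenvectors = [[(0.69+0j), 0.69-0.00j, 0.07+0.00j], [0.11+0.52j, 0.11-0.52j, -0.63+0.00j], [(-0.09+0.48j), -0.09-0.48j, 0.77+0.00j]]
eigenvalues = [(1.13+1.62j), (1.13-1.62j), (-0.32+0j)]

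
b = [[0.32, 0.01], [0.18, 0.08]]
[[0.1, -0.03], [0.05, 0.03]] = b @ [[0.32, -0.12], [-0.12, 0.62]]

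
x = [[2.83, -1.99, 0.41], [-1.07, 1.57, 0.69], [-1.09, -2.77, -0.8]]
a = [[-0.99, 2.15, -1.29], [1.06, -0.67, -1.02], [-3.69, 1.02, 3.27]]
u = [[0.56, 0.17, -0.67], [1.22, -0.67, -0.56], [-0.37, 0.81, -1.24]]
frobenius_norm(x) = 5.07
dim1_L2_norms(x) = [3.48, 2.02, 3.08]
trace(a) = 1.61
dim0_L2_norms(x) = [3.22, 3.75, 1.13]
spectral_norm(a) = 5.29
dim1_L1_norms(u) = [1.4, 2.45, 2.42]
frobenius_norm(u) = 2.32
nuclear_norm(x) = 7.60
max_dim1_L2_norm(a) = 5.03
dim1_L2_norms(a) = [2.7, 1.62, 5.03]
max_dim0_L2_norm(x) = 3.75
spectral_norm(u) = 1.66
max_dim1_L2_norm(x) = 3.48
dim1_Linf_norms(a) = [2.15, 1.06, 3.69]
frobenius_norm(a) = 5.94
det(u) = 0.52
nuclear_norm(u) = 3.46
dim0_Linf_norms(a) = [3.69, 2.15, 3.27]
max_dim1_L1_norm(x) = 5.23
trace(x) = 3.60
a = x @ u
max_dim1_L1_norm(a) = 7.98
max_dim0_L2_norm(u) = 1.52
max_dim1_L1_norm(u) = 2.45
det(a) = 3.57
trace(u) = -1.35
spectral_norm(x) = 4.13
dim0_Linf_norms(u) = [1.22, 0.81, 1.24]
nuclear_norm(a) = 8.22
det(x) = 6.97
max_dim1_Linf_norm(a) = 3.69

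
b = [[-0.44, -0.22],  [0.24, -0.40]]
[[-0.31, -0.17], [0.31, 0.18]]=b @ [[0.84, 0.47], [-0.28, -0.16]]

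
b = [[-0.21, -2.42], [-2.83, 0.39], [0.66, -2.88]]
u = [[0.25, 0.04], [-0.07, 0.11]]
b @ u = [[0.12, -0.27], [-0.73, -0.07], [0.37, -0.29]]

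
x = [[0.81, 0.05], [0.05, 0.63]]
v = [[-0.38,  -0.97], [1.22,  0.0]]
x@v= [[-0.25, -0.79], [0.75, -0.05]]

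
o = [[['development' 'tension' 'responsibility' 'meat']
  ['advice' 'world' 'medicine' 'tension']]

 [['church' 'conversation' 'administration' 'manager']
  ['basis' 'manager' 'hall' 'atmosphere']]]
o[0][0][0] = 'development'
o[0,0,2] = 'responsibility'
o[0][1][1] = 'world'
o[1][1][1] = 'manager'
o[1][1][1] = 'manager'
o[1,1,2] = 'hall'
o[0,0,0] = 'development'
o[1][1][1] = 'manager'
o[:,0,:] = [['development', 'tension', 'responsibility', 'meat'], ['church', 'conversation', 'administration', 'manager']]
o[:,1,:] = [['advice', 'world', 'medicine', 'tension'], ['basis', 'manager', 'hall', 'atmosphere']]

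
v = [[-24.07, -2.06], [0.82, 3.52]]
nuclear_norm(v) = 27.62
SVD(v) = [[-1.0, 0.05], [0.05, 1.00]] @ diag([24.184340005149604, 3.4335111060429506]) @ [[1.0, 0.09], [-0.09, 1.00]]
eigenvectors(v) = [[-1.0, 0.07], [0.03, -1.00]]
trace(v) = -20.55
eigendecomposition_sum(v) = [[-24.06, -1.80],[0.72, 0.05]] + [[-0.01, -0.26], [0.10, 3.47]]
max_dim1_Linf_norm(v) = 24.07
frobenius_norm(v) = 24.43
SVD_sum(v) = [[-24.06,-2.22], [1.14,0.10]] + [[-0.01, 0.16],[-0.32, 3.42]]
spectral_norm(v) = 24.18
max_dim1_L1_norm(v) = 26.13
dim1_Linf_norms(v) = [24.07, 3.52]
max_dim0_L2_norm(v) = 24.08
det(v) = -83.04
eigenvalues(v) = [-24.01, 3.46]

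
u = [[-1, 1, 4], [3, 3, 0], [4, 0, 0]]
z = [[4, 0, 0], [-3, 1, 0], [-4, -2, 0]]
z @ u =[[-4, 4, 16], [6, 0, -12], [-2, -10, -16]]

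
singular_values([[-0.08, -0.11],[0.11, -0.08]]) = [0.14, 0.14]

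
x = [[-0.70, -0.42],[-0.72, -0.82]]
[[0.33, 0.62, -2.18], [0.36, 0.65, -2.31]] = x @ [[-0.46, -0.85, 3.01],[-0.03, -0.05, 0.17]]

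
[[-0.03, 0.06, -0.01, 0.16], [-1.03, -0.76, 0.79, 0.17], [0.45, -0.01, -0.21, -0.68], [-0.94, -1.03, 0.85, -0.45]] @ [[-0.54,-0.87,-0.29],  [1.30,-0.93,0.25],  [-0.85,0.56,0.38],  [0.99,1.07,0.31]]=[[0.26, 0.14, 0.07],  [-0.94, 2.23, 0.46],  [-0.75, -1.23, -0.42],  [-2.00, 1.77, 0.20]]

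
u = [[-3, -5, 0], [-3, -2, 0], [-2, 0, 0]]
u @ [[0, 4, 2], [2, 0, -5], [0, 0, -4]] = [[-10, -12, 19], [-4, -12, 4], [0, -8, -4]]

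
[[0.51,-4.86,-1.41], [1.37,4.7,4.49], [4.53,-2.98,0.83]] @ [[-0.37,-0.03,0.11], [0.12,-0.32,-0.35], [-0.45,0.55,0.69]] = [[-0.14, 0.76, 0.78],[-1.96, 0.92, 1.6],[-2.41, 1.27, 2.11]]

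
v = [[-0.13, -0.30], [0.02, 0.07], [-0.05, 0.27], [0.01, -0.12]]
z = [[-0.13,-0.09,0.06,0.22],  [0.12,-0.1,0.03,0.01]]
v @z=[[-0.02,0.04,-0.02,-0.03], [0.01,-0.01,0.0,0.01], [0.04,-0.02,0.01,-0.01], [-0.02,0.01,-0.00,0.00]]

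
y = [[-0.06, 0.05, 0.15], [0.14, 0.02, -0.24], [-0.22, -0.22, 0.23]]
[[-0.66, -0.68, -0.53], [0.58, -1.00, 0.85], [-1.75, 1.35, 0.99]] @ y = [[0.06, 0.07, -0.06],[-0.36, -0.18, 0.52],[0.08, -0.28, -0.36]]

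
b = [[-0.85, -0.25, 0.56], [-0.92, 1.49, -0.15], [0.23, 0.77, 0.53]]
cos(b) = [[0.50, -0.11, 0.05], [0.25, -0.01, 0.33], [0.31, -0.60, 0.81]]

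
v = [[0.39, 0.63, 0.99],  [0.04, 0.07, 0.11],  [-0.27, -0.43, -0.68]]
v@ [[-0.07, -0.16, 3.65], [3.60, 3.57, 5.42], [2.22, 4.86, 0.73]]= [[4.44, 7.0, 5.56], [0.49, 0.78, 0.61], [-3.04, -4.80, -3.81]]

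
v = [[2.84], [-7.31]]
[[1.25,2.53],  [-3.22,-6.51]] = v @ [[0.44,0.89]]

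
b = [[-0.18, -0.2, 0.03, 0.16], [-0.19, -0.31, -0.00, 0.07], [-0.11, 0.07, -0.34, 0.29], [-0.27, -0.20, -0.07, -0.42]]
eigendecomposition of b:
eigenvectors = [[-0.66+0.00j, (-0.24+0.04j), (-0.24-0.04j), -0.13+0.00j], [0.54+0.00j, -0.23-0.12j, -0.23+0.12j, -0.14+0.00j], [(0.51+0j), -0.71+0.00j, (-0.71-0j), 0.96+0.00j], [(0.1+0j), 0.11-0.60j, (0.11+0.6j), (-0.19+0j)]]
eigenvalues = [(-0.06+0j), (-0.4+0.26j), (-0.4-0.26j), (-0.39+0j)]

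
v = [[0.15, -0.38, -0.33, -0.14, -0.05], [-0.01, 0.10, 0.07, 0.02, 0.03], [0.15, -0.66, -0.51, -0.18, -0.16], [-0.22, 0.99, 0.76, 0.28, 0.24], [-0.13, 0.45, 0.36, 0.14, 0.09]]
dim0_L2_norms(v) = [0.33, 1.33, 1.04, 0.39, 0.31]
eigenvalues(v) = [(0.11+0j), (-0.04+0j), (0.03+0j), 0.01j, -0.01j]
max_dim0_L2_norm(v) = 1.33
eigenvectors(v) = [[(0.43+0j), 0.22+0.00j, (-0.81+0j), (-0.47-0.04j), (-0.47+0.04j)],  [-0.02+0.00j, -0.14+0.00j, -0.21+0.00j, (0.17+0.17j), (0.17-0.17j)],  [0.42+0.00j, 0.62+0.00j, 0.11+0.00j, (-0.54+0j), -0.54-0.00j],  [(-0.7+0j), (-0.68+0j), (-0.47+0j), (0.18-0.38j), 0.18+0.38j],  [(-0.39+0j), -0.28+0.00j, (0.26+0j), (0.4-0.29j), (0.4+0.29j)]]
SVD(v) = [[-0.3, -0.85, -0.03, -0.21, -0.37], [0.07, -0.21, 0.21, -0.58, 0.75], [-0.49, 0.21, -0.8, -0.25, 0.13], [0.74, -0.32, -0.57, 0.14, 0.11], [0.34, 0.28, 0.01, -0.73, -0.52]] @ diag([1.7892376169030835, 0.08816446432902596, 0.006835917028460458, 0.0023089179616078773, 0.0019278549682198063]) @ [[-0.18, 0.74, 0.58, 0.22, 0.17],[-0.69, -0.29, 0.20, 0.31, -0.55],[-0.28, -0.04, 0.31, -0.91, -0.02],[0.08, -0.60, 0.57, 0.19, 0.53],[0.64, -0.04, 0.45, -0.03, -0.62]]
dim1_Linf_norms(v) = [0.38, 0.1, 0.66, 0.99, 0.45]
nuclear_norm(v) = 1.89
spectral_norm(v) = 1.79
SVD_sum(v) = [[0.1, -0.40, -0.31, -0.12, -0.09], [-0.02, 0.09, 0.07, 0.03, 0.02], [0.16, -0.66, -0.51, -0.19, -0.15], [-0.24, 0.98, 0.77, 0.29, 0.22], [-0.11, 0.46, 0.36, 0.13, 0.10]] + [[0.05, 0.02, -0.02, -0.02, 0.04], [0.01, 0.01, -0.0, -0.01, 0.01], [-0.01, -0.01, 0.00, 0.01, -0.01], [0.02, 0.01, -0.01, -0.01, 0.02], [-0.02, -0.01, 0.01, 0.01, -0.01]] + [[0.00, 0.00, -0.00, 0.00, 0.00], [-0.00, -0.00, 0.0, -0.00, -0.0], [0.0, 0.0, -0.00, 0.0, 0.0], [0.0, 0.00, -0.0, 0.0, 0.0], [-0.0, -0.00, 0.0, -0.00, -0.00]] + [[-0.0, 0.00, -0.00, -0.0, -0.0], [-0.00, 0.00, -0.00, -0.0, -0.00], [-0.00, 0.0, -0.00, -0.0, -0.0], [0.0, -0.00, 0.00, 0.00, 0.00], [-0.00, 0.0, -0.00, -0.00, -0.0]] + [[-0.0, 0.00, -0.0, 0.00, 0.0], [0.0, -0.0, 0.0, -0.00, -0.00], [0.00, -0.00, 0.0, -0.00, -0.0], [0.0, -0.0, 0.00, -0.00, -0.0], [-0.0, 0.0, -0.00, 0.0, 0.0]]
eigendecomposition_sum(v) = [[(0.12-0j), -0.40+0.00j, (-0.32+0j), (-0.15-0j), -0.06-0.00j], [-0.01+0.00j, 0.02-0.00j, 0.01-0.00j, 0.01+0.00j, 0j], [0.12-0.00j, (-0.39+0j), -0.32+0.00j, -0.14-0.00j, (-0.06-0j)], [(-0.2+0j), (0.65-0j), 0.52-0.00j, (0.24+0j), 0.10+0.00j], [-0.11+0.00j, 0.36-0.00j, 0.29-0.00j, (0.13+0j), 0.05+0.00j]] + [[(0.01-0j), -0.09+0.00j, -0.06+0.00j, -0.01-0.00j, -0.04-0.00j], [(-0.01+0j), 0.05-0.00j, 0.04-0.00j, 0.01+0.00j, (0.02+0j)], [0.02-0.00j, (-0.24+0j), -0.18+0.00j, (-0.03-0j), (-0.1-0j)], [-0.03+0.00j, 0.26-0.00j, (0.19-0j), (0.03+0j), 0.11+0.00j], [-0.01+0.00j, (0.11-0j), 0.08-0.00j, (0.01+0j), 0.05+0.00j]] + [[0.01-0.00j,  (0.11-0j),  0.06-0.00j,  (0.02-0j),  (0.04+0j)], [-0j,  0.03-0.00j,  (0.02-0j),  0.00-0.00j,  (0.01+0j)], [(-0+0j),  -0.02+0.00j,  (-0.01+0j),  -0.00+0.00j,  -0.01-0.00j], [(0.01-0j),  0.07-0.00j,  (0.03-0j),  (0.01-0j),  0.02+0.00j], [-0.00+0.00j,  -0.04+0.00j,  -0.02+0.00j,  -0.01+0.00j,  (-0.01-0j)]] + [[0.00-0.00j,  (-0-0.01j),  -0.00-0.00j,  (-0+0j),  -0.01j], [-0.00-0.00j,  (-0+0j),  (-0+0j),  -0j,  -0.00+0.00j], [-0j,  (-0.01-0.01j),  -0.00-0.00j,  (-0+0j),  -0.01j], [(-0+0j),  (0.01-0j),  -0j,  (-0-0j),  0.00+0.00j], [-0.00+0.00j,  0.01+0.00j,  0j,  0.00-0.00j,  0.01j]] + [[0j,-0.00+0.01j,-0.00+0.00j,-0.00-0.00j,0.00+0.01j], [-0.00+0.00j,(-0-0j),(-0-0j),0j,(-0-0j)], [0j,-0.01+0.01j,(-0+0j),(-0-0j),0.00+0.01j], [-0.00-0.00j,0.01+0.00j,0j,-0.00+0.00j,-0j], [-0.00-0.00j,0.01-0.00j,-0j,0.00+0.00j,0.00-0.01j]]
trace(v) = 0.11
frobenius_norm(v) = 1.79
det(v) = -0.00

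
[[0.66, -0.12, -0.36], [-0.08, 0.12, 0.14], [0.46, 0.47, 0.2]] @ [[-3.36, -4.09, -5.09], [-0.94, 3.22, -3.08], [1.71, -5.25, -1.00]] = [[-2.72, -1.20, -2.63], [0.40, -0.02, -0.1], [-1.65, -1.42, -3.99]]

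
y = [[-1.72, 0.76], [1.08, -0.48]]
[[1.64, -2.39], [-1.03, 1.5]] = y@[[-0.77, 1.59], [0.42, 0.46]]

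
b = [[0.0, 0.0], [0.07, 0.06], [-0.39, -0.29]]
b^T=[[0.00, 0.07, -0.39], [0.00, 0.06, -0.29]]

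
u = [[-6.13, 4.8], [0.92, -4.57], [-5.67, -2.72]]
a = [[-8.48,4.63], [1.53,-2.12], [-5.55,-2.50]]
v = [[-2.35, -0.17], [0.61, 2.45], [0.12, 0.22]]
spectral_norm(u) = 9.03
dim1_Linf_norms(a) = [8.48, 2.12, 5.55]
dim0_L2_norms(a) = [10.25, 5.67]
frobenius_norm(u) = 11.04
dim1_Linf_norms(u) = [6.13, 4.57, 5.67]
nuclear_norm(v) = 4.83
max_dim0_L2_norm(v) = 2.47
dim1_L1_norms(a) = [13.11, 3.65, 8.05]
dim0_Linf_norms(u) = [6.13, 4.8]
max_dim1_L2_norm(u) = 7.79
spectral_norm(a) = 10.72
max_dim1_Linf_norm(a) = 8.48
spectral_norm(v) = 2.81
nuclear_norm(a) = 15.44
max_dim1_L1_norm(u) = 10.93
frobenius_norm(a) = 11.71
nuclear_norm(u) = 15.38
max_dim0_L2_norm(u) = 8.4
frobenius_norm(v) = 3.46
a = u + v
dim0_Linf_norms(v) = [2.35, 2.45]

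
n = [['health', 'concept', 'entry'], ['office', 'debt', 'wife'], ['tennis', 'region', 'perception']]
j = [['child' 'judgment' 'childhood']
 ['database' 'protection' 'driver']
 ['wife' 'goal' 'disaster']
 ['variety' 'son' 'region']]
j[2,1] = 'goal'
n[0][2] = 'entry'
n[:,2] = ['entry', 'wife', 'perception']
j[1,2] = 'driver'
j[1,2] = 'driver'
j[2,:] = ['wife', 'goal', 'disaster']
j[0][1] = 'judgment'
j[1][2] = 'driver'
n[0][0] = 'health'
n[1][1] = 'debt'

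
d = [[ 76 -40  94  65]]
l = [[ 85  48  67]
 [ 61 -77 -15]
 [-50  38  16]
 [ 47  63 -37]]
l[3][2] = -37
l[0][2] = 67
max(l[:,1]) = 63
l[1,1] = -77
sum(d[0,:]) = 195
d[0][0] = 76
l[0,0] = 85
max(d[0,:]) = 94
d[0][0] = 76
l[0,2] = 67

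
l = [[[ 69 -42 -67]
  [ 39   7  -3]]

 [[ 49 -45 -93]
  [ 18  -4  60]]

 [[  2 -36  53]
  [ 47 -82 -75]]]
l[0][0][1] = -42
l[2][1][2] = -75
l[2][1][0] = 47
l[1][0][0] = 49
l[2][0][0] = 2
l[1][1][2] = 60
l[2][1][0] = 47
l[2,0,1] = -36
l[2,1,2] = -75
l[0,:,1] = [-42, 7]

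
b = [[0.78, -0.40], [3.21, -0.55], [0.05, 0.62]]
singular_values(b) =[3.36, 0.67]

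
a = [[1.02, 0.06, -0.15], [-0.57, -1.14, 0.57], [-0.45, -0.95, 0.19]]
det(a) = 0.318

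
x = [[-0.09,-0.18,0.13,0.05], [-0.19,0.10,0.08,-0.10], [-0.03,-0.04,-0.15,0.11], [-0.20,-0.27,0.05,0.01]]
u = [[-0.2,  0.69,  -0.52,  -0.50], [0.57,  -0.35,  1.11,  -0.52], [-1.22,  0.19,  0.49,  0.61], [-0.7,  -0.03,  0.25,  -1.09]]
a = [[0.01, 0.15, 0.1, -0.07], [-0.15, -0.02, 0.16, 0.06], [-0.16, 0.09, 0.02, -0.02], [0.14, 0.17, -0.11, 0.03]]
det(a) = -0.00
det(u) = 1.45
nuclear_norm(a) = 0.78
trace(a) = 0.04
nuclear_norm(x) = 0.91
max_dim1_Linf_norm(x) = 0.27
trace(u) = -1.15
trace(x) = -0.13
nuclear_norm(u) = 4.90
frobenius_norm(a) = 0.43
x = u @ a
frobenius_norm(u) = 2.62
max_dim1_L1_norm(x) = 0.53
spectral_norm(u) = 1.63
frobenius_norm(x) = 0.52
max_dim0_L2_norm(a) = 0.26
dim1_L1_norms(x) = [0.45, 0.47, 0.33, 0.53]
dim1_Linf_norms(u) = [0.69, 1.11, 1.22, 1.09]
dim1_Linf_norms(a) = [0.15, 0.16, 0.16, 0.17]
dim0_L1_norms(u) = [2.69, 1.26, 2.37, 2.72]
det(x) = -0.00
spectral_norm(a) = 0.32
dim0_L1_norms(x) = [0.51, 0.59, 0.41, 0.27]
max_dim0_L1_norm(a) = 0.46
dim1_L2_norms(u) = [1.02, 1.4, 1.46, 1.32]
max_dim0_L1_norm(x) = 0.59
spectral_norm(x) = 0.41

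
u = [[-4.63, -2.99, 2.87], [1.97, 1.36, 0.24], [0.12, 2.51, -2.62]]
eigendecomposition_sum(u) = [[(-0.07+0j), -0.19+0.00j, (-0.06+0j)], [0.35-0.00j, (0.99-0j), 0.33+0.00j], [(0.23-0j), 0.66-0.00j, 0.22+0.00j]] + [[(-2.28+0.03j), (-1.4-2.16j), (1.47+3.27j)], [0.81+0.32j, 0.18+0.97j, (-0.04-1.37j)], [(-0.05-1.01j), (0.93-0.66j), (-1.42+0.71j)]] + [[-2.28-0.03j, (-1.4+2.16j), (1.47-3.27j)], [(0.81-0.32j), 0.18-0.97j, (-0.04+1.37j)], [-0.05+1.01j, (0.93+0.66j), (-1.42-0.71j)]]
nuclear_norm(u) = 10.64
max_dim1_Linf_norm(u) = 4.63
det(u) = 17.49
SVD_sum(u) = [[-4.06, -3.49, 3.05], [1.29, 1.1, -0.96], [1.84, 1.58, -1.38]] + [[-0.49,0.21,-0.42], [0.84,-0.36,0.71], [-1.67,0.7,-1.41]] + [[-0.08, 0.29, 0.24], [-0.16, 0.61, 0.49], [-0.06, 0.22, 0.18]]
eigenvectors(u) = [[0.16+0.00j,  -0.86+0.00j,  (-0.86-0j)], [(-0.82+0j),  (0.31+0.13j),  0.31-0.13j], [(-0.54+0j),  (-0.02-0.38j),  -0.02+0.38j]]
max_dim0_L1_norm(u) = 6.86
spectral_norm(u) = 7.05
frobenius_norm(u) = 7.59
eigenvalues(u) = [(1.15+0j), (-3.52+1.7j), (-3.52-1.7j)]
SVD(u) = [[-0.88, 0.25, 0.41],  [0.28, -0.44, 0.86],  [0.4, 0.86, 0.31]] @ diag([7.045153769069771, 2.6599958556698637, 0.9333436762421201]) @ [[0.66,0.57,-0.49], [-0.73,0.31,-0.62], [-0.20,0.77,0.61]]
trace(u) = -5.89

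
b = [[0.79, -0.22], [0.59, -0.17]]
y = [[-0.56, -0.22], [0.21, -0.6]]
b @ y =[[-0.49, -0.04],[-0.37, -0.03]]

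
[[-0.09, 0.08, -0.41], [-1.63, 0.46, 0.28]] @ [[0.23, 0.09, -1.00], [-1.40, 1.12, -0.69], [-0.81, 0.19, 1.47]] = [[0.20,0.0,-0.57], [-1.25,0.42,1.72]]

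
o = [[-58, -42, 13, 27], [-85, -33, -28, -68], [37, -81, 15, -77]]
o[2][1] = -81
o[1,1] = -33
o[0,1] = -42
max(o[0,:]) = 27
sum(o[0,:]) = -60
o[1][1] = -33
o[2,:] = [37, -81, 15, -77]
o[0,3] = 27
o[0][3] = 27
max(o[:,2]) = 15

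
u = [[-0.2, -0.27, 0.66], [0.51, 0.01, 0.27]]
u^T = [[-0.20, 0.51],[-0.27, 0.01],[0.66, 0.27]]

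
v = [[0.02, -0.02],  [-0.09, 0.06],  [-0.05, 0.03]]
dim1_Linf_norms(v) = [0.02, 0.09, 0.05]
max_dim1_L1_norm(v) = 0.15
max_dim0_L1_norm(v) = 0.16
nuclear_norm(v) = 0.13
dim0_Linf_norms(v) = [0.09, 0.06]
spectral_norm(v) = 0.13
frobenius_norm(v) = 0.13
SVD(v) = [[-0.22,  -0.90], [0.86,  0.01], [0.46,  -0.44]] @ diag([0.12594261471445442, 0.006201435227952475]) @ [[-0.83, 0.55],[0.55, 0.83]]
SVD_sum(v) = [[0.02, -0.02], [-0.09, 0.06], [-0.05, 0.03]] + [[-0.0, -0.00], [0.0, 0.0], [-0.00, -0.00]]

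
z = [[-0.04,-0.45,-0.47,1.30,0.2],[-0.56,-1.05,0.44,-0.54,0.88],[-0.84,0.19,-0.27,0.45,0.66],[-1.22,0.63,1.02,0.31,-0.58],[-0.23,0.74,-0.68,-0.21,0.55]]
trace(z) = -0.50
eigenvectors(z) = [[-0.16+0.40j, -0.16-0.40j, -0.46+0.00j, (0.6+0j), (0.63+0j)], [-0.11-0.29j, (-0.11+0.29j), -0.33+0.00j, (0.6+0j), 0.42+0.00j], [(-0.43-0.18j), (-0.43+0.18j), (-0.57+0j), (0.51+0j), (0.63+0j)], [-0.60+0.00j, (-0.6-0j), -0.25+0.00j, -0.11+0.00j, (-0.03+0j)], [(-0.11-0.37j), -0.11+0.37j, -0.54+0.00j, (0.01+0j), 0.19+0.00j]]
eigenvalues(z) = [(0.72+1.07j), (0.72-1.07j), (-0.01+0j), (-1.13+0j), (-0.81+0j)]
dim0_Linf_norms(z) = [1.22, 1.05, 1.02, 1.3, 0.88]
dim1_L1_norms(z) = [2.46, 3.47, 2.41, 3.76, 2.41]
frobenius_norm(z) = 3.32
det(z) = -0.02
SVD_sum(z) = [[0.22, -0.12, -0.17, -0.03, 0.09], [0.07, -0.04, -0.05, -0.01, 0.03], [-0.24, 0.14, 0.19, 0.04, -0.1], [-1.24, 0.71, 0.99, 0.20, -0.53], [0.07, -0.04, -0.06, -0.01, 0.03]] + [[-0.08, -0.10, 0.03, -0.02, 0.10], [-0.75, -0.92, 0.27, -0.19, 0.97], [-0.29, -0.35, 0.1, -0.07, 0.37], [0.00, 0.0, -0.00, 0.0, -0.0], [0.03, 0.04, -0.01, 0.01, -0.05]] + [[-0.32, 0.21, -0.58, 0.96, 0.31], [0.12, -0.08, 0.21, -0.35, -0.11], [-0.24, 0.16, -0.43, 0.70, 0.22], [-0.01, 0.01, -0.02, 0.04, 0.01], [-0.13, 0.08, -0.23, 0.38, 0.12]] + [[0.14, -0.44, 0.26, 0.39, -0.30], [0.01, -0.02, 0.01, 0.02, -0.01], [-0.08, 0.25, -0.14, -0.22, 0.17], [0.03, -0.09, 0.05, 0.08, -0.06], [-0.21, 0.66, -0.38, -0.59, 0.44]] + [[-0.00, -0.0, -0.0, -0.0, -0.00], [-0.00, -0.0, -0.00, -0.00, -0.0], [0.0, 0.0, 0.0, 0.0, 0.0], [-0.00, -0.0, -0.00, -0.0, -0.00], [-0.0, -0.00, -0.00, -0.00, -0.00]]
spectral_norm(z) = 1.89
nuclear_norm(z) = 6.61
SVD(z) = [[0.17, -0.1, -0.74, 0.53, 0.37], [0.05, -0.93, 0.27, 0.02, 0.25], [-0.19, -0.35, -0.54, -0.29, -0.68], [-0.96, 0.00, -0.03, 0.10, 0.24], [0.06, 0.04, -0.29, -0.79, 0.54]] @ diag([1.8935205612469328, 1.6895061690823847, 1.655762150115176, 1.3673679058659909, 0.0023454256082303536]) @ [[0.68, -0.39, -0.54, -0.11, 0.29], [0.48, 0.58, -0.17, 0.12, -0.62], [0.26, -0.17, 0.47, -0.78, -0.25], [0.2, -0.61, 0.35, 0.54, -0.41], [-0.45, -0.33, -0.57, -0.25, -0.55]]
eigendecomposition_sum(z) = [[-0.06+0.48j, (-0.01-0.1j), 0.18-0.44j, (0.4+0.09j), -0.32+0.08j], [(-0.19-0.29j), 0.05+0.05j, (0.11+0.32j), -0.26+0.14j, (0.13-0.19j)], [-0.52-0.08j, 0.11-0.01j, 0.46+0.21j, -0.10+0.43j, -0.07-0.34j], [-0.65+0.16j, 0.12-0.07j, (0.66+0.02j), 0.09+0.56j, -0.26-0.37j], [(-0.22-0.37j), (0.06+0.06j), 0.11+0.41j, -0.33+0.16j, 0.18-0.23j]] + [[(-0.06-0.48j), -0.01+0.10j, 0.18+0.44j, (0.4-0.09j), -0.32-0.08j], [(-0.19+0.29j), 0.05-0.05j, (0.11-0.32j), (-0.26-0.14j), 0.13+0.19j], [-0.52+0.08j, 0.11+0.01j, 0.46-0.21j, -0.10-0.43j, (-0.07+0.34j)], [(-0.65-0.16j), 0.12+0.07j, (0.66-0.02j), (0.09-0.56j), -0.26+0.37j], [(-0.22+0.37j), 0.06-0.06j, (0.11-0.41j), -0.33-0.16j, 0.18+0.23j]] + [[-0.01-0.00j, -0.01-0.00j, (0.02+0j), (-0.01-0j), -0.01-0.00j], [(-0.01-0j), (-0-0j), (0.01+0j), (-0-0j), (-0.01-0j)], [-0.01-0.00j, (-0.01-0j), 0.02+0.00j, (-0.01-0j), -0.02-0.00j], [-0.00-0.00j, -0.00-0.00j, 0.01+0.00j, (-0-0j), (-0.01-0j)], [(-0.01-0j), (-0.01-0j), 0.02+0.00j, (-0.01-0j), -0.02-0.00j]] + [[(-0.7-0j),-2.65-0.00j,2.39+0.00j,-1.09-0.00j,(0.15-0j)],[(-0.7-0j),-2.65-0.00j,2.40+0.00j,-1.09-0.00j,0.15-0.00j],[-0.59-0.00j,-2.24-0.00j,2.02+0.00j,-0.92-0.00j,0.13-0.00j],[0.13+0.00j,(0.49+0j),-0.44-0.00j,(0.2+0j),(-0.03+0j)],[-0.01-0.00j,(-0.04-0j),(0.04+0j),-0.02-0.00j,-0j]] + [[0.80+0.00j, (2.23+0j), -3.25-0.00j, 1.59+0.00j, 0.70+0.00j], [0.54+0.00j, 1.50+0.00j, -2.18-0.00j, 1.07+0.00j, 0.47+0.00j], [(0.8+0j), (2.22+0j), (-3.24-0j), (1.58+0j), (0.69+0j)], [(-0.03-0j), -0.10-0.00j, (0.14+0j), -0.07-0.00j, -0.03-0.00j], [0.24+0.00j, (0.66+0j), -0.96-0.00j, (0.47+0j), 0.21+0.00j]]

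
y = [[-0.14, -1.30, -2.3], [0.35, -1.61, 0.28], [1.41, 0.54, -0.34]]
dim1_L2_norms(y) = [2.65, 1.67, 1.55]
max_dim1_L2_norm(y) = 2.65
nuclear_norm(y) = 5.80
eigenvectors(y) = [[(-0.8+0j),(-0.8-0j),-0.09+0.00j],[(-0.01+0.14j),(-0.01-0.14j),(-0.89+0j)],[(-0.01+0.59j),(-0.01-0.59j),0.44+0.00j]]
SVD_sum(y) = [[-0.10,-1.66,-2.00], [-0.03,-0.51,-0.61], [0.01,0.09,0.1]] + [[0.18,  0.27,  -0.23], [-0.49,  -0.75,  0.65], [0.53,  0.81,  -0.70]] + [[-0.22,0.09,-0.06], [0.87,-0.35,0.25], [0.88,-0.35,0.25]]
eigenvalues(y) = [(-0.19+1.92j), (-0.19-1.92j), (-1.71+0j)]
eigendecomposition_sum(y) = [[(-0.07+0.96j), -0.57-0.14j, (-1.17-0.09j)], [(0.16+0.03j), (-0.03+0.09j), (-0.04+0.2j)], [(0.71+0.06j), (-0.11+0.42j), -0.08+0.86j]] + [[(-0.07-0.96j),(-0.57+0.14j),(-1.17+0.09j)], [(0.16-0.03j),(-0.03-0.09j),(-0.04-0.2j)], [0.71-0.06j,-0.11-0.42j,-0.08-0.86j]] + [[0j,  -0.15-0.00j,  0.04+0.00j],[0.02+0.00j,  (-1.54-0j),  0.35+0.00j],[-0.01-0.00j,  (0.76+0j),  -0.18-0.00j]]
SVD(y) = [[0.95,-0.24,-0.18], [0.29,0.66,0.69], [-0.05,-0.71,0.70]] @ diag([2.726773095647652, 1.6711683589566304, 1.399930284290731]) @ [[-0.04, -0.64, -0.77], [-0.44, -0.68, 0.59], [0.90, -0.36, 0.26]]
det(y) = -6.38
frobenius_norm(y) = 3.49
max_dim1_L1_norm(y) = 3.74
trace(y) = -2.09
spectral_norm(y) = 2.73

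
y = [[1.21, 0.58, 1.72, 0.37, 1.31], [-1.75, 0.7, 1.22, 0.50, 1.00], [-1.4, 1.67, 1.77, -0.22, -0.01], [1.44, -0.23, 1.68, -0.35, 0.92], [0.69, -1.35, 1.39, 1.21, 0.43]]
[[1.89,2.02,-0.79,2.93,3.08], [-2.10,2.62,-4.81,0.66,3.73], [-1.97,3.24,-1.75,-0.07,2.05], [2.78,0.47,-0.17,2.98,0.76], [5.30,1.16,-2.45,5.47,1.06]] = y @ [[1.25, -0.26, 1.64, 0.54, -0.34], [-1.31, 0.89, 0.96, -1.06, 0.88], [1.25, 0.92, -0.68, 1.55, 0.22], [1.16, 1.09, -0.58, 1.32, 1.22], [-1.10, -0.13, -1.49, -0.20, 1.64]]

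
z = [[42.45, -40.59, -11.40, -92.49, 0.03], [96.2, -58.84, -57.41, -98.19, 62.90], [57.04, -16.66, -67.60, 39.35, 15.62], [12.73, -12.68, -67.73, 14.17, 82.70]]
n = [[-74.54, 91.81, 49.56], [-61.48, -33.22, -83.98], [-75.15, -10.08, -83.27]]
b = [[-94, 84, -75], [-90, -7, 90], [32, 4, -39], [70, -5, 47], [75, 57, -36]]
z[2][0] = 57.04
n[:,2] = [49.56, -83.98, -83.27]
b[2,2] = -39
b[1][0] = -90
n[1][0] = -61.48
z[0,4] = 0.03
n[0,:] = [-74.54, 91.81, 49.56]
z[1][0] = 96.2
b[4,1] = 57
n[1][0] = -61.48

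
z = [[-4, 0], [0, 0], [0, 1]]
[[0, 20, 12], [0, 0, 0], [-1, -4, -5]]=z @ [[0, -5, -3], [-1, -4, -5]]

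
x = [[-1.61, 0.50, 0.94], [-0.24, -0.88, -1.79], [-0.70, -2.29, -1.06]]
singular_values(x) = [3.21, 1.87, 0.93]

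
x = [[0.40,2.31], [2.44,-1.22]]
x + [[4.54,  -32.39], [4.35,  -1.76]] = [[4.94,  -30.08], [6.79,  -2.98]]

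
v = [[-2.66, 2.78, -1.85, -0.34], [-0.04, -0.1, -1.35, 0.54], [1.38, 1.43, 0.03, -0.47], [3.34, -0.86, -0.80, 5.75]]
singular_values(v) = [7.08, 3.86, 2.07, 0.94]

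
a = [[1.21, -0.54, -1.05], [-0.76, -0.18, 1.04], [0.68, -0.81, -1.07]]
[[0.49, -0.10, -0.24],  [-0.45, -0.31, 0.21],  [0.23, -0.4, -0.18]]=a@ [[0.4, 0.20, -0.11], [0.2, 0.7, -0.03], [-0.11, -0.03, 0.12]]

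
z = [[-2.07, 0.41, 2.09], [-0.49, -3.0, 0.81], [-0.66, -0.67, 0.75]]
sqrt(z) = [[-0.02+1.70j, (-0.02+0.13j), 0.08-1.77j],  [(-0+0.19j), -0.00+1.78j, 0.01-0.38j],  [-0.02+0.49j, -0.02+0.49j, 0.08-0.55j]]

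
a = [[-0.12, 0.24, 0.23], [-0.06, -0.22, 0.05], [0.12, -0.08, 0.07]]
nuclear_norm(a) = 0.73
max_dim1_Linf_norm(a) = 0.24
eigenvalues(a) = [(0.17+0j), (-0.22+0.14j), (-0.22-0.14j)]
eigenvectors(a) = [[(0.63+0j), (-0.81+0j), (-0.81-0j)], [0.00+0.00j, (0.01-0.48j), (0.01+0.48j)], [0.78+0.00j, (0.33+0.02j), 0.33-0.02j]]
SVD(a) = [[-0.91, -0.42, 0.05], [0.38, -0.86, -0.33], [0.18, -0.28, 0.94]] @ diag([0.37769233333423413, 0.20624369673458798, 0.141110024086856]) @ [[0.29, -0.84, -0.47],[0.33, 0.55, -0.77],[0.90, 0.06, 0.43]]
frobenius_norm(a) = 0.45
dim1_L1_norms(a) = [0.59, 0.33, 0.27]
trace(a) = -0.27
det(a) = 0.01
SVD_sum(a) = [[-0.1, 0.29, 0.16], [0.04, -0.12, -0.07], [0.02, -0.06, -0.03]] + [[-0.03, -0.05, 0.07], [-0.06, -0.1, 0.14], [-0.02, -0.03, 0.04]] + [[0.01, 0.0, 0.0],[-0.04, -0.0, -0.02],[0.12, 0.01, 0.06]]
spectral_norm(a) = 0.38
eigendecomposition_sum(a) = [[(0.04+0j), 0.00-0.00j, (0.1+0j)], [0.00+0.00j, 0.00-0.00j, 0.00+0.00j], [0.05+0.00j, (0.01-0j), 0.13+0.00j]] + [[(-0.08+0.05j), (0.12+0.18j), 0.06-0.04j], [-0.03-0.05j, (-0.11+0.07j), 0.02+0.04j], [0.03-0.02j, (-0.04-0.08j), -0.03+0.02j]] + [[(-0.08-0.05j), 0.12-0.18j, (0.06+0.04j)], [(-0.03+0.05j), -0.11-0.07j, 0.02-0.04j], [0.03+0.02j, (-0.04+0.08j), (-0.03-0.02j)]]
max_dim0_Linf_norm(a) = 0.24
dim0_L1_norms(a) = [0.3, 0.54, 0.35]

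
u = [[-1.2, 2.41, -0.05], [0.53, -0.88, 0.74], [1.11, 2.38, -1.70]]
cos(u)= [[-0.11, 1.23, -0.21], [0.18, -0.13, 0.41], [0.52, 1.05, -0.45]]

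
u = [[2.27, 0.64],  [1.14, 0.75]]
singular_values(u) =[2.7, 0.36]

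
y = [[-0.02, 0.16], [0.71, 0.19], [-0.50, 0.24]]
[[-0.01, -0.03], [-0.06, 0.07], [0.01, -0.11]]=y @ [[-0.06, 0.14], [-0.1, -0.18]]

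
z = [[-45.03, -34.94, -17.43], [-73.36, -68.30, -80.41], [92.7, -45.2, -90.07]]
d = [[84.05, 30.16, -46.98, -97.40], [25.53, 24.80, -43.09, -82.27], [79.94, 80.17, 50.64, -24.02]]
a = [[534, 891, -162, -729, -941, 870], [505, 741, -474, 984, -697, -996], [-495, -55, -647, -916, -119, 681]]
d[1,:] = [25.53, 24.8, -43.09, -82.27]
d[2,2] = 50.64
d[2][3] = -24.02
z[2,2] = -90.07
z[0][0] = -45.03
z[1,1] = -68.3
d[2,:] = [79.94, 80.17, 50.64, -24.02]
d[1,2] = -43.09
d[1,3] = -82.27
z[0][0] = -45.03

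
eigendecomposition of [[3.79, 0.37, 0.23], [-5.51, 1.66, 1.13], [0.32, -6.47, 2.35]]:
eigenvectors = [[0.30+0.00j, (0.07+0.03j), (0.07-0.03j)], [(-0.25+0j), -0.07+0.44j, -0.07-0.44j], [0.92+0.00j, -0.89+0.00j, -0.89-0.00j]]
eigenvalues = [(4.19+0j), (1.81+3.16j), (1.81-3.16j)]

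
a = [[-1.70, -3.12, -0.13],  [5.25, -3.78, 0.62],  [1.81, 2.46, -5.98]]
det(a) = -139.86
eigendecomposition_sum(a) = [[-0.90+2.25j, (-1.46-1.03j), (-0.23-0j)], [(2.52+1.72j), (-1.66+1.51j), (-0.07+0.29j)], [1.77+0.39j, (-0.58+1.2j), 0.03+0.17j]] + [[(-0.9-2.25j), -1.46+1.03j, (-0.23+0j)], [2.52-1.72j, (-1.66-1.51j), (-0.07-0.29j)], [(1.77-0.39j), -0.58-1.20j, (0.03-0.17j)]] + [[0.10-0.00j,  -0.20+0.00j,  0.34-0.00j], [(0.22-0j),  (-0.45+0j),  (0.76-0j)], [-1.73+0.00j,  (3.62-0j),  (-6.03+0j)]]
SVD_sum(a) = [[0.13,  -1.21,  1.38], [0.23,  -2.18,  2.49], [-0.41,  3.93,  -4.48]] + [[-0.44, 0.15, 0.18], [4.94, -1.71, -1.96], [2.61, -0.90, -1.03]] + [[-1.38, -2.06, -1.68],[0.08, 0.12, 0.09],[-0.38, -0.57, -0.47]]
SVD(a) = [[-0.26, -0.08, -0.96],[-0.47, 0.88, 0.05],[0.84, 0.46, -0.27]] @ diag([7.0780884219511115, 6.335494041222776, 3.1187945659617107]) @ [[-0.07, 0.66, -0.75], [0.88, -0.31, -0.35], [0.46, 0.69, 0.56]]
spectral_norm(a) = 7.08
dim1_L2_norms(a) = [3.56, 6.5, 6.71]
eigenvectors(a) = [[(-0.12-0.55j), (-0.12+0.55j), -0.06+0.00j], [-0.71+0.00j, (-0.71-0j), (-0.12+0j)], [-0.39+0.16j, (-0.39-0.16j), (0.99+0j)]]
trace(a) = -11.46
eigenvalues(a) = [(-2.54+3.93j), (-2.54-3.93j), (-6.39+0j)]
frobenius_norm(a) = 10.00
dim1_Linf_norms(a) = [3.12, 5.25, 5.98]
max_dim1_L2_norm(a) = 6.71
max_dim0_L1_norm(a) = 9.36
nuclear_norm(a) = 16.53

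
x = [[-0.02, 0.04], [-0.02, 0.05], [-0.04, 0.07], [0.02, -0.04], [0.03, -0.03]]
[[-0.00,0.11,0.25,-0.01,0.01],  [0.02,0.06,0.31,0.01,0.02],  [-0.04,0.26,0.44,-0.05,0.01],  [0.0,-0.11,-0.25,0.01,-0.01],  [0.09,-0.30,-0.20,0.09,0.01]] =x @ [[5.92, -14.48, -1.13, 5.64, 1.52], [2.85, -4.52, 5.67, 2.53, 1.07]]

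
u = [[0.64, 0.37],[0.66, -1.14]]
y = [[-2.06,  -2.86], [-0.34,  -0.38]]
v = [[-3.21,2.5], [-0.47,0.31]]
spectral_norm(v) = 4.11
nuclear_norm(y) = 3.61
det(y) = -0.19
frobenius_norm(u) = 1.51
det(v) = 0.18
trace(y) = -2.44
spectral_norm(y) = 3.56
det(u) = -0.97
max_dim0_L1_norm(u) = 1.51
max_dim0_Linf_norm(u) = 1.14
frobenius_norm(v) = 4.11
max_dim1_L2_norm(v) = 4.07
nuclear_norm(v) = 4.15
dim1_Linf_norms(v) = [3.21, 0.47]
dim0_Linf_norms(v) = [3.21, 2.5]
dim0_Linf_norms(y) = [2.06, 2.86]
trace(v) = -2.90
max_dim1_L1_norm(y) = 4.92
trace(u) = -0.50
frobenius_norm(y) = 3.56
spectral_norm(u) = 1.32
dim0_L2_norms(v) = [3.24, 2.52]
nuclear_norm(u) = 2.06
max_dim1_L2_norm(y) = 3.52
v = y @ u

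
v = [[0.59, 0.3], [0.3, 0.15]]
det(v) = -0.00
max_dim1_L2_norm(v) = 0.66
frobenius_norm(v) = 0.74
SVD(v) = [[-0.89, -0.45], [-0.45, 0.89]] @ diag([0.7420215047547654, 0.0020215047547654788]) @ [[-0.89, -0.45], [0.45, -0.89]]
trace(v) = 0.74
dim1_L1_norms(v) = [0.89, 0.45]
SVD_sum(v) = [[0.59, 0.3], [0.3, 0.15]] + [[-0.0, 0.00], [0.00, -0.00]]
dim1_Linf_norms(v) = [0.59, 0.3]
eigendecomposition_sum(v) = [[0.59, 0.3], [0.3, 0.15]] + [[-0.0, 0.0],[0.00, -0.0]]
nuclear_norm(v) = 0.74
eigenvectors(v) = [[0.89, -0.45], [0.45, 0.89]]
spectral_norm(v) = 0.74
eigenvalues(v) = [0.74, -0.0]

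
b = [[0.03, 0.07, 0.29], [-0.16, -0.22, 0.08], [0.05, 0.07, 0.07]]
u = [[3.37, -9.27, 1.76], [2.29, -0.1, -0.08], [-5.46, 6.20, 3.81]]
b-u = [[-3.34, 9.34, -1.47], [-2.45, -0.12, 0.16], [5.51, -6.13, -3.74]]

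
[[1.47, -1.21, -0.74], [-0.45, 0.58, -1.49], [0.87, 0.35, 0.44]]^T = [[1.47, -0.45, 0.87], [-1.21, 0.58, 0.35], [-0.74, -1.49, 0.44]]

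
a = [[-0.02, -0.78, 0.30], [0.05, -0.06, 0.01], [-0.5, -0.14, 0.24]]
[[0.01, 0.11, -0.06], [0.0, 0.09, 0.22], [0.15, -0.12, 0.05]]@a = [[0.04, -0.01, -0.01],[-0.11, -0.04, 0.05],[-0.03, -0.12, 0.06]]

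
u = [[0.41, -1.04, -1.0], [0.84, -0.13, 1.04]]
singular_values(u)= [1.62, 1.19]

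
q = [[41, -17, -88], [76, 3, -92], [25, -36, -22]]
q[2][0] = 25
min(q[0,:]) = -88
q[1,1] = 3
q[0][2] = -88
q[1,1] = 3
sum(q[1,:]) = -13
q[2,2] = -22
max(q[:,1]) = 3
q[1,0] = 76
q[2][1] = -36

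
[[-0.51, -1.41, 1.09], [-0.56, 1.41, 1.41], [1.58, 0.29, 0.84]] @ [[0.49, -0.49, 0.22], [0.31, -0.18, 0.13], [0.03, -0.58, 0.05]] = [[-0.65, -0.13, -0.24], [0.2, -0.8, 0.13], [0.89, -1.31, 0.43]]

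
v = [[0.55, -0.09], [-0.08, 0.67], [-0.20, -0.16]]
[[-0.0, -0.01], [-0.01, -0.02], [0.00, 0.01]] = v@[[-0.01, -0.03], [-0.01, -0.03]]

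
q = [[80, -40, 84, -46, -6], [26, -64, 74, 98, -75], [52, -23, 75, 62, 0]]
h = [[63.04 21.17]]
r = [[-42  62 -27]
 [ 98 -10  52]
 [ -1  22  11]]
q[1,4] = -75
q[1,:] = [26, -64, 74, 98, -75]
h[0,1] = 21.17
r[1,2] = 52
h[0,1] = 21.17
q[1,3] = 98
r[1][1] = -10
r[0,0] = -42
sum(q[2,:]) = 166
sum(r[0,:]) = -7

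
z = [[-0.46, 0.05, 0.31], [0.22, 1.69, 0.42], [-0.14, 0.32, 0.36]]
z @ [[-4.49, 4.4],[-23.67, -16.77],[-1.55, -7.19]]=[[0.40, -5.09], [-41.64, -30.39], [-7.5, -8.57]]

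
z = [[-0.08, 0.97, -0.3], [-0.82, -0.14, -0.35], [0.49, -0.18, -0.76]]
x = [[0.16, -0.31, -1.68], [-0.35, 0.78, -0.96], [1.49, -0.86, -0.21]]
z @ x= [[-0.8, 1.04, -0.73], [-0.6, 0.45, 1.59], [-0.99, 0.36, -0.49]]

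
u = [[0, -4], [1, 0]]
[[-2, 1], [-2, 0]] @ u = [[1, 8], [0, 8]]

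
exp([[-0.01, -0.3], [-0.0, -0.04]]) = [[0.99, -0.29], [0.00, 0.96]]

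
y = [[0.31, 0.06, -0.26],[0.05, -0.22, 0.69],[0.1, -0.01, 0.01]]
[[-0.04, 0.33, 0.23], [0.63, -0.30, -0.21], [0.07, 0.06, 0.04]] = y@[[0.56, 0.72, 0.4], [-0.30, 0.63, -0.72], [0.77, -0.28, -0.57]]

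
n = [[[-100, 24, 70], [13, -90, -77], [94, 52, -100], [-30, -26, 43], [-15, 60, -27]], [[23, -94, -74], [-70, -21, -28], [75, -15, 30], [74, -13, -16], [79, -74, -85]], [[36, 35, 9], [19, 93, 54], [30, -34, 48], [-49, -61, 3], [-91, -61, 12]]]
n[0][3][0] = -30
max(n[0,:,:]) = 94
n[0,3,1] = -26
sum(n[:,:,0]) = 88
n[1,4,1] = -74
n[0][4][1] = 60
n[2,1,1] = 93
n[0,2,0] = 94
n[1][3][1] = -13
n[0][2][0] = 94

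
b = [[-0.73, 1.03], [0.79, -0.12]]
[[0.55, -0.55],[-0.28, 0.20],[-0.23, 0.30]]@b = [[-0.84, 0.63], [0.36, -0.31], [0.4, -0.27]]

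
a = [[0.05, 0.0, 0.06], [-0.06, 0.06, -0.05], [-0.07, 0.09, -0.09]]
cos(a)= [[1.00, -0.0, 0.0], [0.00, 1.0, 0.0], [0.0, 0.00, 1.00]]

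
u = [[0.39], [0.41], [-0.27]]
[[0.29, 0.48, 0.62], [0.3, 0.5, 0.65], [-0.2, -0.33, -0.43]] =u @ [[0.74, 1.22, 1.59]]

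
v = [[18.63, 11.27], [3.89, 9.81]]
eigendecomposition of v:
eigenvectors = [[0.95,-0.67], [0.30,0.74]]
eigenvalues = [22.18, 6.26]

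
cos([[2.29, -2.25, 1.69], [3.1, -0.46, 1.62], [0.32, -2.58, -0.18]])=[[-2.09, 9.52, -2.34], [-9.03, 9.09, -5.44], [5.01, 2.97, 3.22]]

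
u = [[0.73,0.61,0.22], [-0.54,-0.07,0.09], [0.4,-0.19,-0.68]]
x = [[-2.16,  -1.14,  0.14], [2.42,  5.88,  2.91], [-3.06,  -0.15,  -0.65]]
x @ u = [[-0.91, -1.26, -0.67], [-0.24, 0.51, -0.92], [-2.41, -1.73, -0.24]]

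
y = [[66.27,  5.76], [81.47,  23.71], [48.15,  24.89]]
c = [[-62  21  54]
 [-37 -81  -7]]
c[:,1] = [21, -81]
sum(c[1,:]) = -125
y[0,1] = 5.76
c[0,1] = 21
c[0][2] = 54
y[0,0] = 66.27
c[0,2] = 54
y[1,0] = 81.47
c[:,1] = [21, -81]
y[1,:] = [81.47, 23.71]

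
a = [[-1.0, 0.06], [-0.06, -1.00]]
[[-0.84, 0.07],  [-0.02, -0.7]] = a @ [[0.84, -0.03],[-0.03, 0.70]]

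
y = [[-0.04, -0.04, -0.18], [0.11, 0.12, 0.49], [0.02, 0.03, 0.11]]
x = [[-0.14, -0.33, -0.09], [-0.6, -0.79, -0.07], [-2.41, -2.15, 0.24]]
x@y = [[-0.03, -0.04, -0.15], [-0.06, -0.07, -0.29], [-0.14, -0.15, -0.59]]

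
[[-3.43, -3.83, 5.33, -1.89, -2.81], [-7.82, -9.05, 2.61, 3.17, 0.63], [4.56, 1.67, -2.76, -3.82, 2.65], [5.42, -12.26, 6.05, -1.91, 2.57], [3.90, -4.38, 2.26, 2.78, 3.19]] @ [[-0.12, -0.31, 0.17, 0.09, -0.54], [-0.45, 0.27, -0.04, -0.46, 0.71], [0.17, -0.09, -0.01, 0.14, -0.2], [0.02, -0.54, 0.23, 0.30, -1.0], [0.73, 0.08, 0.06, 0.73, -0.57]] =[[0.95, 0.35, -1.09, -0.42, 1.56], [5.98, -1.92, -0.23, 5.24, -6.25], [0.09, 1.56, 0.02, 0.04, 1.58], [7.73, -4.30, 1.07, 8.28, -12.4], [4.27, -3.84, 1.65, 5.84, -10.27]]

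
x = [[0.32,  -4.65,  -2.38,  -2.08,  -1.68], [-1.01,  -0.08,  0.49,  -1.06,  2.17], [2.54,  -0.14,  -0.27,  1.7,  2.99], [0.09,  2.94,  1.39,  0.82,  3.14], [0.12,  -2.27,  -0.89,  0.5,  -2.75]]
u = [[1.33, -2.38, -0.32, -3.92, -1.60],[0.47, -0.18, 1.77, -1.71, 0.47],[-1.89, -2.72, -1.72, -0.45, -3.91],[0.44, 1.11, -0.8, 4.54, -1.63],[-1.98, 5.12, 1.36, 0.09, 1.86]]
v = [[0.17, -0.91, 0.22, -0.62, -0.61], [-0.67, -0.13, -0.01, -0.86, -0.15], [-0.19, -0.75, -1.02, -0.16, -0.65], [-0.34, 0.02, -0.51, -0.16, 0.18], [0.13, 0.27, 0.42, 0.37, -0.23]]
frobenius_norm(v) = 2.42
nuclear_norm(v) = 4.43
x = v @ u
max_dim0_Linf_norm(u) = 5.12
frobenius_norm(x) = 9.74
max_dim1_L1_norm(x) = 11.11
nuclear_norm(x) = 16.31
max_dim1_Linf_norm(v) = 1.02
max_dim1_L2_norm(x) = 5.88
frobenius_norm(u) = 11.05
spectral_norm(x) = 8.24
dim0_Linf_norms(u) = [1.98, 5.12, 1.77, 4.54, 3.91]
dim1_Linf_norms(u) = [3.92, 1.77, 3.91, 4.54, 5.12]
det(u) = -350.90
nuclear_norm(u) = 20.75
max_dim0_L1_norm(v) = 2.18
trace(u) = 5.83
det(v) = -0.02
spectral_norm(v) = 1.83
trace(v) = -1.37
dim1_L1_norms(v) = [2.53, 1.82, 2.77, 1.21, 1.42]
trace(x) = -1.96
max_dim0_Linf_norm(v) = 1.02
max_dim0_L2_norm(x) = 5.95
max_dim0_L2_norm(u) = 6.37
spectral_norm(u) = 8.18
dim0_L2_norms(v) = [0.8, 1.22, 1.24, 1.15, 0.95]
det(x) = 6.34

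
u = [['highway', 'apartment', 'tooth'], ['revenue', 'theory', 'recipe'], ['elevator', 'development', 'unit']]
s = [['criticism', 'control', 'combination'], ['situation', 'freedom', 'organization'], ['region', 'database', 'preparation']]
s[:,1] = ['control', 'freedom', 'database']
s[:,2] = ['combination', 'organization', 'preparation']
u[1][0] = 'revenue'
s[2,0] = 'region'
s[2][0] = 'region'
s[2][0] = 'region'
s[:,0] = ['criticism', 'situation', 'region']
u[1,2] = 'recipe'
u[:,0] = ['highway', 'revenue', 'elevator']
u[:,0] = ['highway', 'revenue', 'elevator']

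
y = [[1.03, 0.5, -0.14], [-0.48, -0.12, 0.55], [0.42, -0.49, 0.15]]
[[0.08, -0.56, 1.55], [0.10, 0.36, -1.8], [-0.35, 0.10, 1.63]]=y@ [[-0.19, -0.32, 2.22], [0.59, -0.38, -1.97], [0.14, 0.29, -1.77]]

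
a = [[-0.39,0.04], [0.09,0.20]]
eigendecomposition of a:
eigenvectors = [[-0.99, -0.07], [0.15, -1.0]]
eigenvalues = [-0.4, 0.21]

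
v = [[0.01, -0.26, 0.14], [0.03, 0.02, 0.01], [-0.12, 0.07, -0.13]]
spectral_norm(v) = 0.33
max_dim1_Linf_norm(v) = 0.26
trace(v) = -0.10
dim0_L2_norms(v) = [0.12, 0.27, 0.19]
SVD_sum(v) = [[0.06, -0.23, 0.16], [-0.0, 0.00, -0.0], [-0.03, 0.12, -0.09]] + [[-0.05, -0.03, -0.02], [0.03, 0.02, 0.01], [-0.09, -0.05, -0.04]] + [[0.0, -0.00, -0.0], [0.00, -0.00, -0.00], [0.0, -0.0, -0.00]]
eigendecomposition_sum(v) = [[0.00+0.09j, -0.13+0.04j, 0.07+0.05j], [(0.02-0j), 0.01+0.02j, 0.01-0.01j], [-0.06-0.04j, 0.04-0.10j, -0.06+0.02j]] + [[-0.09j,-0.13-0.04j,0.07-0.05j],[0.02+0.00j,0.01-0.02j,(0.01+0.01j)],[(-0.06+0.04j),(0.04+0.1j),-0.06-0.02j]] + [[0j,0.01-0.00j,0.00+0.00j], [(-0-0j),-0.00+0.00j,(-0-0j)], [-0.00-0.00j,-0.01+0.00j,-0.00-0.00j]]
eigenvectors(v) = [[(-0.78+0j),  -0.78-0.00j,  (-0.56+0j)],[0.03+0.13j,  0.03-0.13j,  (0.37+0j)],[(0.38-0.49j),  0.38+0.49j,  0.74+0.00j]]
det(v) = -0.00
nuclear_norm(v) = 0.46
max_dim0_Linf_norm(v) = 0.26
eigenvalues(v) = [(-0.05+0.13j), (-0.05-0.13j), (-0.01+0j)]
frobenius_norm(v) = 0.35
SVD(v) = [[-0.88, 0.45, 0.14],[0.01, -0.28, 0.96],[0.47, 0.85, 0.24]] @ diag([0.3274591866840664, 0.1329084669022346, 0.0024125674928049405]) @ [[-0.2,  0.80,  -0.56], [-0.80,  -0.47,  -0.38], [0.57,  -0.37,  -0.73]]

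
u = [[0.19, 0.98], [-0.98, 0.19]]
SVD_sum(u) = [[0.19, 0.00], [-0.98, 0.0]] + [[0.0, 0.98],[0.00, 0.19]]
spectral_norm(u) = 1.00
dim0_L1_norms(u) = [1.17, 1.17]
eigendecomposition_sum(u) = [[(0.1+0.49j), 0.49-0.09j], [-0.49+0.10j, 0.10+0.49j]] + [[0.10-0.49j,0.49+0.09j], [(-0.49-0.1j),0.10-0.49j]]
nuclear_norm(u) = 2.00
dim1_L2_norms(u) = [1.0, 1.0]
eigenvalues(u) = [(0.19+0.98j), (0.19-0.98j)]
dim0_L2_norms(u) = [1.0, 1.0]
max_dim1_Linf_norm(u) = 0.98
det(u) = 1.00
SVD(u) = [[-0.19, 0.98], [0.98, 0.19]] @ diag([0.9982484660644363, 0.9982484660644362]) @ [[-1.00, -0.0], [0.0, 1.0]]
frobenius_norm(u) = 1.41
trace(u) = 0.38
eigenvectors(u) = [[-0.71j, 0.71j], [(0.71+0j), (0.71-0j)]]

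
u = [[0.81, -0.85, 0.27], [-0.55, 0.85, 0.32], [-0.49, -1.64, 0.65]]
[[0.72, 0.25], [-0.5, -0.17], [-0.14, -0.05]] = u @ [[0.75, 0.26], [-0.12, -0.04], [0.04, 0.02]]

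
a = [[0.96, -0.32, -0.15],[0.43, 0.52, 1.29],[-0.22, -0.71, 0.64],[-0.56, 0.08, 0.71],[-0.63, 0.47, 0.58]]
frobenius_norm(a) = 2.43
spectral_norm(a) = 1.82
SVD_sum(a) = [[0.20,-0.16,-0.5], [-0.41,0.32,1.02], [-0.16,0.13,0.4], [-0.3,0.24,0.76], [-0.31,0.25,0.78]] + [[0.78, -0.03, 0.32], [0.8, -0.03, 0.33], [0.06, -0.00, 0.03], [-0.23, 0.01, -0.10], [-0.35, 0.02, -0.14]] + [[-0.02,  -0.13,  0.03], [0.03,  0.23,  -0.06], [-0.12,  -0.83,  0.21], [-0.03,  -0.17,  0.04], [0.03,  0.21,  -0.05]]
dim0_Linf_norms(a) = [0.96, 0.71, 1.29]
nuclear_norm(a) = 4.07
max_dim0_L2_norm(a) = 1.71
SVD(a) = [[-0.31, 0.65, -0.14], [0.63, 0.67, 0.25], [0.25, 0.05, -0.91], [0.47, -0.19, -0.19], [0.48, -0.29, 0.23]] @ diag([1.8221525398127483, 1.293963590330879, 0.9548394360058512]) @ [[-0.35, 0.28, 0.89], [0.92, -0.04, 0.38], [0.14, 0.96, -0.25]]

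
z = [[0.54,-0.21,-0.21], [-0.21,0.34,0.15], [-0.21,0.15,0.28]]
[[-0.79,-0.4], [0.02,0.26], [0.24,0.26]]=z @ [[-1.89, -0.47], [-1.11, 0.31], [0.02, 0.4]]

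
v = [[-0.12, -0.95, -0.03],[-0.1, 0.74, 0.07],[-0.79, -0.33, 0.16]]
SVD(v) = [[-0.74, 0.21, -0.64],  [0.53, -0.41, -0.74],  [-0.42, -0.88, 0.19]] @ diag([1.284297438545342, 0.7677738314782646, 0.0018528472841867576]) @ [[0.29,  0.96,  -0.01], [0.93,  -0.28,  -0.23], [-0.22,  0.06,  -0.97]]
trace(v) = 0.78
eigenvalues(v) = [-0.07, -0.03, 0.88]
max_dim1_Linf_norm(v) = 0.95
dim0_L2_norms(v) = [0.81, 1.25, 0.18]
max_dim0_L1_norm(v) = 2.02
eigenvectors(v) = [[0.3, -0.26, 0.64], [-0.05, 0.05, -0.66], [0.95, -0.97, -0.40]]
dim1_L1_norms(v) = [1.1, 0.91, 1.28]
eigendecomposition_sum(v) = [[-0.39, -0.42, 0.08],[0.06, 0.07, -0.01],[-1.25, -1.36, 0.25]] + [[0.14, 0.16, -0.04], [-0.03, -0.03, 0.01], [0.54, 0.61, -0.14]] + [[0.13, -0.69, -0.07], [-0.13, 0.71, 0.07], [-0.08, 0.43, 0.05]]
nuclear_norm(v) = 2.05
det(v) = 0.00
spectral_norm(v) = 1.28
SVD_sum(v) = [[-0.27, -0.9, 0.01],[0.20, 0.65, -0.0],[-0.16, -0.52, 0.0]] + [[0.15, -0.05, -0.04],[-0.30, 0.09, 0.07],[-0.63, 0.19, 0.16]] + [[0.0, -0.00, 0.00], [0.0, -0.0, 0.00], [-0.00, 0.00, -0.0]]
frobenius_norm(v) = 1.50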